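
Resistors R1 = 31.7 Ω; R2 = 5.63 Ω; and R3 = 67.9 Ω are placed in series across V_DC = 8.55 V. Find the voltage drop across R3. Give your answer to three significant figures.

V ≈ 5.52 V

Series total: ΣR = 31.7 + 5.63 + 67.9 = 105.2 Ω.
Voltage divider: V = V_DC · (67.90 / 105.2) = 8.55 × 0.6453 = 5.517 V.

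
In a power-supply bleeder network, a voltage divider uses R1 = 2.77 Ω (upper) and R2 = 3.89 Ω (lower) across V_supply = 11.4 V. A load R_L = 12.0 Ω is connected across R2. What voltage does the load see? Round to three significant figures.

First combine the lower leg with the load: R2 ‖ R_L = 2.938 Ω.
Now apply the divider: V_out = 11.4 × 0.5147 = 5.867 V.

V_out ≈ 5.87 V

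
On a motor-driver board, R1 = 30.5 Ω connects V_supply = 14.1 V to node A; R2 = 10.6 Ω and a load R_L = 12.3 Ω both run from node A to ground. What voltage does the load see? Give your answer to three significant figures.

V_out ≈ 2.22 V

First combine the lower leg with the load: R2 ‖ R_L = 5.693 Ω.
Voltage divider with the loaded lower leg: V_out = 14.1 × 5.693/(30.5 + 5.693) = 14.1 × 0.1573 = 2.218 V.
(Unloaded it would be 3.64 V; the load pulls it down.)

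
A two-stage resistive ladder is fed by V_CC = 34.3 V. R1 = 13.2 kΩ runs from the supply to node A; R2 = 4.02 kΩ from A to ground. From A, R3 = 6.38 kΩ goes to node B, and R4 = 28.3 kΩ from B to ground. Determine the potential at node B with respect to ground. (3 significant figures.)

Node A sees R2 in parallel with the series input of stage 2, R3 + R4 = 34.68 kΩ.
Effective lower resistance at A: R2 ‖ 34.68 = 3.602 kΩ.
So V_A = 34.3 × 0.2144 = 7.354 V.
V_B = V_A × 0.8160 = 6.001 V.

V_B ≈ 6.00 V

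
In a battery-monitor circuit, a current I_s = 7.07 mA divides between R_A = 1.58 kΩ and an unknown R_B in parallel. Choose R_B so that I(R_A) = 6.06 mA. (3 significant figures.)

R_B ≈ 9.48 kΩ

The fraction through R_A equals R_B/(R_A+R_B).
With f = 0.8571, R_B = R_A · f/(1−f) = 1.58 × 6.000 = 9.480 kΩ.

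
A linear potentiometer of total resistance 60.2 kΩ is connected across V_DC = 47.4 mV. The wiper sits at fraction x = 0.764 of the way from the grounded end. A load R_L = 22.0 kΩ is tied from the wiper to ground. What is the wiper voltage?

V_out ≈ 24.2 mV

Lower segment x·R_p = 45.99 kΩ; upper segment (1−x)·R_p = 14.21 kΩ.
R_L loads the lower segment: effective lower R = 14.88 kΩ.
V_out = 47.4 × 14.88/(14.21 + 14.88) = 24.25 mV.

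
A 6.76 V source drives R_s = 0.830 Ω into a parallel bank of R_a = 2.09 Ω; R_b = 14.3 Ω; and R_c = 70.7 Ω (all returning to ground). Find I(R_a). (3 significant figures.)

I ≈ 2.20 A

Parallel bank: R_p = 1/(1/2.09 + 1/14.3 + 1/70.7) = 1.778 Ω.
Node voltage V_A = V_CC · R_p/(R_s + R_p) = 6.76 × 0.6817 = 4.608 V.
Branch current I = V_A/R_a = 4.608/2.09 = 2.205 A.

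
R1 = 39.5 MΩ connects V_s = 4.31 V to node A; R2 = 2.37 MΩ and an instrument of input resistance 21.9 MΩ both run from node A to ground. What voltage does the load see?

R2 ‖ R_L = (2.37 × 21.9)/(2.37 + 21.9) = 2.139 MΩ.
Now apply the divider: V_out = 4.31 × 0.05136 = 0.2214 V.
(Unloaded it would be 0.244 V; the load pulls it down.)

V_out ≈ 0.221 V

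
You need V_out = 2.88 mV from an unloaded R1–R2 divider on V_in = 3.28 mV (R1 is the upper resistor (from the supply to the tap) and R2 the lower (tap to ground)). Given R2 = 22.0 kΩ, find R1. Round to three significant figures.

Required fraction k = V_out/V_in = 0.8780.
R1 = R2·(1/k − 1) = 22.0 × 0.1389 = 3.056 kΩ.

R1 ≈ 3.06 kΩ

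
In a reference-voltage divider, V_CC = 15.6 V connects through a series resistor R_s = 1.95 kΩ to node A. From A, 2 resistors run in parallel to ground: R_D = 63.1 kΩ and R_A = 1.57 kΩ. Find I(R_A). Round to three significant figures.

I ≈ 4.37 mA

Parallel bank: R_p = 1/(1/63.1 + 1/1.57) = 1.532 kΩ.
V_A by voltage divider: V_A = 15.6 × 1.532/(1.95 + 1.532) = 6.863 V.
I(R_A) = V_A / R_A = 6.863/1.57 = 4.372 mA.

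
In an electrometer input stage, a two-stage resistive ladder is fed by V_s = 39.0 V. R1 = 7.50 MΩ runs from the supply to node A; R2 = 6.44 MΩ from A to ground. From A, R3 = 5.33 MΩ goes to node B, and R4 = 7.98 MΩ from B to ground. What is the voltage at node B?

The second stage (R3 + R4 = 13.31 MΩ) loads node A in parallel with R2.
R2 ‖ (R3+R4) = 4.340 MΩ.
So V_A = 39.0 × 0.3666 = 14.30 V.
V_B = V_A × 0.5995 = 8.571 V.

V_B ≈ 8.57 V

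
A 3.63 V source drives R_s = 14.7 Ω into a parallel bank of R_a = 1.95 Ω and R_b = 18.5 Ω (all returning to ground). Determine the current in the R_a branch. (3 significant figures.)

I ≈ 0.199 A

Parallel bank: R_p = 1/(1/1.95 + 1/18.5) = 1.764 Ω.
V_A by voltage divider: V_A = 3.63 × 1.764/(14.7 + 1.764) = 0.3889 V.
I(R_a) = V_A / R_a = 0.3889/1.95 = 0.1995 A.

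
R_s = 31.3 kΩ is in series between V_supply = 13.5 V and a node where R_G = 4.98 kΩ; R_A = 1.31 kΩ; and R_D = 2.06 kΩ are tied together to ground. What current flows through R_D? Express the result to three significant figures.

Equivalent of the parallel group: R_p = 0.6898 kΩ.
Node voltage V_A = V_supply · R_p/(R_s + R_p) = 13.5 × 0.02156 = 0.2911 V.
Branch current I = V_A/R_D = 0.2911/2.06 = 0.1413 mA.
(Equivalently: I_total = 0.4220 mA, then current-divider fraction G_k/ΣG = 0.3349.)

I ≈ 0.141 mA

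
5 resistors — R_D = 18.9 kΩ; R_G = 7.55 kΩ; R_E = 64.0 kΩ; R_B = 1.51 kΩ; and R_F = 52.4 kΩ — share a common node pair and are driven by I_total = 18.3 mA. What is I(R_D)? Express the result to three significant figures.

I ≈ 1.10 mA

ΣG = 1/18.9 + 1/7.55 + 1/64.0 + 1/1.51 + 1/52.4 = 0.8823.
By the current-divider rule, I = I_total · G_k/ΣG = 18.3 × 0.05997 = 1.097 mA.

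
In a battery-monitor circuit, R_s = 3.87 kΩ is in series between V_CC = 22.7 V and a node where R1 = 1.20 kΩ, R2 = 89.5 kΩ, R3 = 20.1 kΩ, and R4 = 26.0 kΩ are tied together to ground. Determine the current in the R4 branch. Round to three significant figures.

Parallel bank: R_p = 1/(1/1.20 + 1/89.5 + 1/20.1 + 1/26.0) = 1.072 kΩ.
V_A by voltage divider: V_A = 22.7 × 1.072/(3.87 + 1.072) = 4.924 V.
I(R4) = V_A / R4 = 4.924/26.0 = 0.1894 mA.

I ≈ 0.189 mA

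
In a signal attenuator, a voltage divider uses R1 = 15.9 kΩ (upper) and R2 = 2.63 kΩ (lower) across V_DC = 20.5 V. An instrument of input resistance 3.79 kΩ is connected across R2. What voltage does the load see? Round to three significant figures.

V_out ≈ 1.82 V

The load sits in parallel with R2, giving an effective lower resistance R2' = R2·R_L/(R2+R_L) = 1.553 kΩ.
Then V_out = V_DC · R2'/(R1 + R2') = 20.5 × 1.553/17.45 = 1.824 V.
(Unloaded it would be 2.91 V; the load pulls it down.)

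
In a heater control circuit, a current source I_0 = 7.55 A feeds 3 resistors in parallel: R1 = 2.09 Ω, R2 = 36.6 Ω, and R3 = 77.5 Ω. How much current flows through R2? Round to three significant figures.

I ≈ 0.398 A

Total conductance ΣG = 1/2.09 + 1/36.6 + 1/77.5 = 0.5187 (units of 1/Ω).
By the current-divider rule, I = I_0 · G_k/ΣG = 7.55 × 0.05268 = 0.3977 A.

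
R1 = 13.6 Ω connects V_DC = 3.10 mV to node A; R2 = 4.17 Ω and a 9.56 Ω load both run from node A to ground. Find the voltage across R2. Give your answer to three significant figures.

R2 ‖ R_L = (4.17 × 9.56)/(4.17 + 9.56) = 2.904 Ω.
Voltage divider with the loaded lower leg: V_out = 3.10 × 2.904/(13.6 + 2.904) = 3.10 × 0.1759 = 0.5454 mV.

V_out ≈ 0.545 mV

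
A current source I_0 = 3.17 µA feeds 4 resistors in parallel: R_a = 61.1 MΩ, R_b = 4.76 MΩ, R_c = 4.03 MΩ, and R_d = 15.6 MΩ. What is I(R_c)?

I ≈ 1.46 µA

Total conductance ΣG = 1/61.1 + 1/4.76 + 1/4.03 + 1/15.6 = 0.5387 (units of 1/MΩ).
By the current-divider rule, I = I_0 · G_k/ΣG = 3.17 × 0.4606 = 1.460 µA.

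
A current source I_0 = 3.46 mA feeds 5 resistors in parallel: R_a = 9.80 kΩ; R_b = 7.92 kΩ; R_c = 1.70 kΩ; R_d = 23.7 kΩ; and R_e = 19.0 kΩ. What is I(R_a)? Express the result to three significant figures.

I ≈ 0.387 mA

Conductances: ΣG = 1/9.80 + 1/7.92 + 1/1.70 + 1/23.7 + 1/19.0 = 0.9114 (1/kΩ).
Current divider: I(R_a) = I_0 · G_k/ΣG = 3.46 × (0.1020/0.9114) = 3.46 × 0.1120 = 0.3874 mA.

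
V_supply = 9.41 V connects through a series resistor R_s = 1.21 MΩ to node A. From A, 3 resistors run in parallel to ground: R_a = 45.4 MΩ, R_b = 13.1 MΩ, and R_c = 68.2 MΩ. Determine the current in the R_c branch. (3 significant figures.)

Combine the parallel branches: R_p = (1/45.4 + 1/13.1 + 1/68.2)⁻¹ = 8.848 MΩ.
V_A by voltage divider: V_A = 9.41 × 8.848/(1.21 + 8.848) = 8.278 V.
I(R_c) = V_A / R_c = 8.278/68.2 = 0.1214 µA.

I ≈ 0.121 µA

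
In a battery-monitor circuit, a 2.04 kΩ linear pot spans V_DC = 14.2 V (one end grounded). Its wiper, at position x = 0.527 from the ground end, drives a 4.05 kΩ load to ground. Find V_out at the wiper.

Lower segment x·R_p = 1.075 kΩ; upper segment (1−x)·R_p = 0.9649 kΩ.
(x·R_p) ‖ R_L = 0.8496 kΩ.
Then V_out = V_DC · 0.8496/(0.9649 + 0.8496) = 6.649 V.

V_out ≈ 6.65 V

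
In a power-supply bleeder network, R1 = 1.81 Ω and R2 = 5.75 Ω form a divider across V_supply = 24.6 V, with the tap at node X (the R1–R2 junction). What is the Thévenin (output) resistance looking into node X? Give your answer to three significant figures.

R_th ≈ 1.38 Ω

Looking into X with the source shorted: R_th = R1·R2/(R1+R2) = 1.810 × 5.75/7.560 = 1.377 Ω.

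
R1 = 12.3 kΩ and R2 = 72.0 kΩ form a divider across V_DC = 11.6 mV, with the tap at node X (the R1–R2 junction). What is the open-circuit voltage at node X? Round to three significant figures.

With X open, the divider is unloaded: V_th = 11.6 × 72.0/84.30 = 9.907 mV.

V_th ≈ 9.91 mV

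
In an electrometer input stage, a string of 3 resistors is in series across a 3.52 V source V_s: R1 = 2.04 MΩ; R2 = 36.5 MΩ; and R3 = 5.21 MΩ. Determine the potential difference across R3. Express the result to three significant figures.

V ≈ 0.419 V

Series total: ΣR = 2.04 + 36.5 + 5.21 = 43.75 MΩ.
By the voltage-divider rule, V = 3.52 × 5.210/43.75 = 0.4192 V.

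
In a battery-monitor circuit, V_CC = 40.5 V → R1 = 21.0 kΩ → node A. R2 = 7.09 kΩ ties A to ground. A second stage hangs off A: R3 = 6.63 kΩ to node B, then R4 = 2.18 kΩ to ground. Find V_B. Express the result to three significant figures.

V_B ≈ 1.58 V

The second stage (R3 + R4 = 8.810 kΩ) loads node A in parallel with R2.
R2 ‖ (R3+R4) = 3.928 kΩ.
First divider: V_A = V_CC · 3.928/(21.0 + 3.928) = 6.382 V.
V_B = V_A × 0.2474 = 1.579 V.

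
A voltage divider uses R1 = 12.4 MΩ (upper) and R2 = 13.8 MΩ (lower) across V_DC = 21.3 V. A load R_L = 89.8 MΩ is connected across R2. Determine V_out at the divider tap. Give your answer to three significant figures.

First combine the lower leg with the load: R2 ‖ R_L = 11.96 MΩ.
Now apply the divider: V_out = 21.3 × 0.4910 = 10.46 V.

V_out ≈ 10.5 V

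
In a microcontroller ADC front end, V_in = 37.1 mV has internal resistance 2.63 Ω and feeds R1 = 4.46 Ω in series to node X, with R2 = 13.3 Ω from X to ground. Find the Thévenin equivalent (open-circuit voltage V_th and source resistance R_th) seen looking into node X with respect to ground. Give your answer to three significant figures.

R1' = 2.63 + 4.46 = 7.090 Ω (source resistance + R1).
V_th is the unloaded tap voltage: V_in · R2/(R1'+R2) = 37.1 × 0.6523 = 24.20 mV.
Looking into X with the source shorted: R_th = R1'·R2/(R1'+R2) = 7.090 × 13.3/20.39 = 4.625 Ω.

V_th ≈ 24.2 mV, R_th ≈ 4.62 Ω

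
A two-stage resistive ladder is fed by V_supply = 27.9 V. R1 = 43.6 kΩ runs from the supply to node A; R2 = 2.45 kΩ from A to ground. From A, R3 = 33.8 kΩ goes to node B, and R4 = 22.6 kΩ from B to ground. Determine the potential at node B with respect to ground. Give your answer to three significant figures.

V_B ≈ 0.571 V

The second stage (R3 + R4 = 56.40 kΩ) loads node A in parallel with R2.
Effective lower resistance at A: R2 ‖ 56.40 = 2.348 kΩ.
First divider: V_A = V_supply · 2.348/(43.6 + 2.348) = 1.426 V.
Stage 2 is unloaded, so V_B = V_A · R4/(R3+R4) = 1.426 × 22.6/56.40 = 0.5713 V.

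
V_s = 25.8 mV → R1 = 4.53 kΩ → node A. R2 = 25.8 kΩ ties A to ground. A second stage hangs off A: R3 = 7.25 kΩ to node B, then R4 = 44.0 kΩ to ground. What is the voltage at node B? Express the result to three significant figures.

Looking into the second stage from A: R3 + R4 = 51.25 kΩ appears in parallel with R2.
R2 ‖ (R3+R4) = 17.16 kΩ.
First divider: V_A = V_s · 17.16/(4.53 + 17.16) = 20.41 mV.
Stage 2 is unloaded, so V_B = V_A · R4/(R3+R4) = 20.41 × 44.0/51.25 = 17.52 mV.

V_B ≈ 17.5 mV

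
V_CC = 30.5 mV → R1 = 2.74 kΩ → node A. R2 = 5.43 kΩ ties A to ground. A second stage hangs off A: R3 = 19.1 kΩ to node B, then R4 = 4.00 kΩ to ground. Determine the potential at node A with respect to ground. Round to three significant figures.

V_A ≈ 18.8 mV

Node A sees R2 in parallel with the series input of stage 2, R3 + R4 = 23.10 kΩ.
Effective lower resistance at A: R2 ‖ 23.10 = 4.397 kΩ.
So V_A = 30.5 × 0.6161 = 18.79 mV.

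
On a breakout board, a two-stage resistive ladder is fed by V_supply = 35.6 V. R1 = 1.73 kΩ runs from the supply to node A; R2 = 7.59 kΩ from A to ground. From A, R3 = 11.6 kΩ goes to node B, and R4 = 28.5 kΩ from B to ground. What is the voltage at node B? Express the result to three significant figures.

V_B ≈ 19.9 V

Looking into the second stage from A: R3 + R4 = 40.10 kΩ appears in parallel with R2.
R2 ‖ (R3+R4) = 6.382 kΩ.
So V_A = 35.6 × 0.7867 = 28.01 V.
V_B = V_A × 0.7107 = 19.91 V.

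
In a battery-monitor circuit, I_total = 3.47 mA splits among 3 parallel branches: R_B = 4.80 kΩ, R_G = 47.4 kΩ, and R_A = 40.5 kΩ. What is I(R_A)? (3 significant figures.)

ΣG = 1/4.80 + 1/47.4 + 1/40.5 = 0.2541.
By the current-divider rule, I = I_total · G_k/ΣG = 3.47 × 0.09716 = 0.3372 mA.

I ≈ 0.337 mA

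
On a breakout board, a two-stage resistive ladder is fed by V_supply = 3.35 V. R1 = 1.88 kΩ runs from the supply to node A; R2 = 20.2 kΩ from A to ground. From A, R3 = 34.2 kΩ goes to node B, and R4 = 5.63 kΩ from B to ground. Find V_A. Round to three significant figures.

The second stage (R3 + R4 = 39.83 kΩ) loads node A in parallel with R2.
R2 ‖ (R3+R4) = 13.40 kΩ.
V_A = 3.35 × 13.40/(1.88 + 13.40) = 2.938 V.

V_A ≈ 2.94 V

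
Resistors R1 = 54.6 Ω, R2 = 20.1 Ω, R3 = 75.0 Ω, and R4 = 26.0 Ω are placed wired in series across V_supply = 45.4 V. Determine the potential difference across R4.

V ≈ 6.72 V

Series total: ΣR = 54.6 + 20.1 + 75.0 + 26.0 = 175.7 Ω.
By the voltage-divider rule, V = 45.4 × 26.00/175.7 = 6.718 V.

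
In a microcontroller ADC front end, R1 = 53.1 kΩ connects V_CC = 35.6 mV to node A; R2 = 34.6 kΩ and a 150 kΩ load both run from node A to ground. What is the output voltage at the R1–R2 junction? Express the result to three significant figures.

V_out ≈ 12.3 mV

First combine the lower leg with the load: R2 ‖ R_L = 28.11 kΩ.
Voltage divider with the loaded lower leg: V_out = 35.6 × 28.11/(53.1 + 28.11) = 35.6 × 0.3462 = 12.32 mV.
(Unloaded it would be 14.0 mV; the load pulls it down.)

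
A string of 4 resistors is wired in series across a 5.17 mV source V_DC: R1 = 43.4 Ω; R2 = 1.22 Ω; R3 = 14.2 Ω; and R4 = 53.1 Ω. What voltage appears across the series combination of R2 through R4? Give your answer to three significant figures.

ΣR = 43.4 + 1.22 + 14.2 + 53.1 = 111.9 Ω.
R_{R2..R4} = 1.22 + 14.2 + 53.1 = 68.52 Ω.
Voltage divider: V = V_DC · (68.52 / 111.9) = 5.17 × 0.6122 = 3.165 mV.

V ≈ 3.17 mV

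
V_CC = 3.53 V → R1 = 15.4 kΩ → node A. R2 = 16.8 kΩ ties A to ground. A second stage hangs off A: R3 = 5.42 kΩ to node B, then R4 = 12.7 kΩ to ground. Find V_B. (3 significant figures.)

Node A sees R2 in parallel with the series input of stage 2, R3 + R4 = 18.12 kΩ.
Effective lower resistance at A: R2 ‖ 18.12 = 8.718 kΩ.
First divider: V_A = V_CC · 8.718/(15.4 + 8.718) = 1.276 V.
Then the unloaded second divider: V_B = V_A × R4/(R3+R4) = 1.276 × 0.7009 = 0.8943 V.

V_B ≈ 0.894 V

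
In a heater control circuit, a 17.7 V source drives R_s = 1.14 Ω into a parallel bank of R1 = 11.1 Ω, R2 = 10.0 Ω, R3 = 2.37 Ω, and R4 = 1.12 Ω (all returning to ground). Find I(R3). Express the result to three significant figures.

Combine the parallel branches: R_p = (1/11.1 + 1/10.0 + 1/2.37 + 1/1.12)⁻¹ = 0.6645 Ω.
V_A by voltage divider: V_A = 17.7 × 0.6645/(1.14 + 0.6645) = 6.518 V.
Branch current I = V_A/R3 = 6.518/2.37 = 2.750 A.

I ≈ 2.75 A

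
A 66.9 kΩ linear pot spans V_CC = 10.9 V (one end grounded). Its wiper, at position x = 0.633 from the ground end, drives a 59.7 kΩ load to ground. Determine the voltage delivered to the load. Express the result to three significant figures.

V_out ≈ 5.47 V

The pot divides into 24.55 kΩ above the wiper and 42.35 kΩ below.
(x·R_p) ‖ R_L = 24.77 kΩ.
V_out = 10.9 × 24.77/(24.55 + 24.77) = 5.475 V.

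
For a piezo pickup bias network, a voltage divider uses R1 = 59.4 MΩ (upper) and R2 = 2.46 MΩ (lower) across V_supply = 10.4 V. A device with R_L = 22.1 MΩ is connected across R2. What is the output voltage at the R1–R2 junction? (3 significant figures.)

V_out ≈ 0.374 V

The load sits in parallel with R2, giving an effective lower resistance R2' = R2·R_L/(R2+R_L) = 2.214 MΩ.
Now apply the divider: V_out = 10.4 × 0.03593 = 0.3736 V.
(Unloaded it would be 0.414 V; the load pulls it down.)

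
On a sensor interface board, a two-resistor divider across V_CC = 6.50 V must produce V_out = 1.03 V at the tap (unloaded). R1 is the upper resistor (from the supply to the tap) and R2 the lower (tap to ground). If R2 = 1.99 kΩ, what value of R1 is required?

V_out/V_CC = R2/(R1+R2) = 0.1585.
So R1 = R2 · (V_CC/V_out − 1) = 1.99 × (6.50/1.03 − 1) = 1.99 × 5.311 = 10.57 kΩ.

R1 ≈ 10.6 kΩ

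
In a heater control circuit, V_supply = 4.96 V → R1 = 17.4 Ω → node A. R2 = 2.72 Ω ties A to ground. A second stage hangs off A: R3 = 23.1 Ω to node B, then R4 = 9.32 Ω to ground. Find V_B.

V_B ≈ 0.180 V

Node A sees R2 in parallel with the series input of stage 2, R3 + R4 = 32.42 Ω.
Effective lower resistance at A: R2 ‖ 32.42 = 2.509 Ω.
V_A = 4.96 × 2.509/(17.4 + 2.509) = 0.6252 V.
Then the unloaded second divider: V_B = V_A × R4/(R3+R4) = 0.6252 × 0.2875 = 0.1797 V.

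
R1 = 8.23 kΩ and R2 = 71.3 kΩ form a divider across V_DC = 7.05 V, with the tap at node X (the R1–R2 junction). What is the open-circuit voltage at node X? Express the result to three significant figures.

Open-circuit (no load on X): V_th = V_DC · R2/(R1 + R2) = 7.05 × 71.3/(8.230 + 71.3) = 6.320 V.

V_th ≈ 6.32 V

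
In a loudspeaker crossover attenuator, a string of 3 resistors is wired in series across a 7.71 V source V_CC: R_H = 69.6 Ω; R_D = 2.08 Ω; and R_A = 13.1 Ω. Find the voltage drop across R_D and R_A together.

V ≈ 1.38 V

Total series resistance ΣR = 69.6 + 2.08 + 13.1 = 84.78 Ω.
R_{R_D..R_A} = 2.08 + 13.1 = 15.18 Ω.
By the voltage-divider rule, V = 7.71 × 15.18/84.78 = 1.380 V.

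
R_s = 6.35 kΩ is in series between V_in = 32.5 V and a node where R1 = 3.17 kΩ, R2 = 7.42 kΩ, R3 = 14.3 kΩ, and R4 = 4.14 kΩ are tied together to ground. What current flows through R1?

Equivalent of the parallel group: R_p = 1.313 kΩ.
Node voltage V_A = V_in · R_p/(R_s + R_p) = 32.5 × 0.1713 = 5.568 V.
Branch current I = V_A/R1 = 5.568/3.17 = 1.756 mA.

I ≈ 1.76 mA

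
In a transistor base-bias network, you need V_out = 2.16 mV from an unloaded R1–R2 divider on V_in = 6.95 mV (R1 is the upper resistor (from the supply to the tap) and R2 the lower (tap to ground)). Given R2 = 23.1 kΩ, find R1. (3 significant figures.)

The divider ratio is R2/(R1+R2) = 2.16/6.95 = 0.3108.
So R1 = R2 · (V_in/V_out − 1) = 23.1 × (6.95/2.16 − 1) = 23.1 × 2.218 = 51.23 kΩ.

R1 ≈ 51.2 kΩ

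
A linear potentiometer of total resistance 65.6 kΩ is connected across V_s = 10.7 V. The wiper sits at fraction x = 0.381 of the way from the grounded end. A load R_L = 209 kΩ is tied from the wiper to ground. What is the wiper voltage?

Lower segment x·R_p = 24.99 kΩ; upper segment (1−x)·R_p = 40.61 kΩ.
Lower segment in parallel with the load: 24.99 ‖ 209 = 22.32 kΩ.
Then V_out = V_s · 22.32/(40.61 + 22.32) = 3.796 V.

V_out ≈ 3.80 V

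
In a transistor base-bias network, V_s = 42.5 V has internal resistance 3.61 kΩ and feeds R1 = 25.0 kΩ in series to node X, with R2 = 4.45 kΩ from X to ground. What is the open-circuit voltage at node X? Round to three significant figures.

R1' = 3.61 + 25.0 = 28.61 kΩ (source resistance + R1).
Open-circuit (no load on X): V_th = V_s · R2/(R1' + R2) = 42.5 × 4.45/(28.61 + 4.45) = 5.721 V.

V_th ≈ 5.72 V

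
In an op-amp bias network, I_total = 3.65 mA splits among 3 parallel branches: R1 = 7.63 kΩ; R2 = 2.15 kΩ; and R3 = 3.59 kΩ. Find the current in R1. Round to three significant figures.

Total conductance ΣG = 1/7.63 + 1/2.15 + 1/3.59 = 0.8747 (units of 1/kΩ).
Current divider: I(R1) = I_total · G_k/ΣG = 3.65 × (0.1311/0.8747) = 3.65 × 0.1498 = 0.5469 mA.

I ≈ 0.547 mA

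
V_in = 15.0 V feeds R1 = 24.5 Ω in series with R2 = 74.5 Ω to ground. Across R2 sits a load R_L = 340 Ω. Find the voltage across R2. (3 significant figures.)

R2 ‖ R_L = (74.5 × 340)/(74.5 + 340) = 61.11 Ω.
Then V_out = V_in · R2'/(R1 + R2') = 15.0 × 61.11/85.61 = 10.71 V.

V_out ≈ 10.7 V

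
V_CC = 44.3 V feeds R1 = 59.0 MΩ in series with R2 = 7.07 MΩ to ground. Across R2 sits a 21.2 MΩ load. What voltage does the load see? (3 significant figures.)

V_out ≈ 3.65 V

First combine the lower leg with the load: R2 ‖ R_L = 5.302 MΩ.
Voltage divider with the loaded lower leg: V_out = 44.3 × 5.302/(59.0 + 5.302) = 44.3 × 0.08245 = 3.653 V.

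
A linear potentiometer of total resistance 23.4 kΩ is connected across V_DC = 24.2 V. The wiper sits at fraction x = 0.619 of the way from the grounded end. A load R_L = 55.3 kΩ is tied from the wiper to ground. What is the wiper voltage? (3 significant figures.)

Split the track: R_lower = x·R_p = 14.48 kΩ, R_upper = (1−x)·R_p = 8.915 kΩ.
Lower segment in parallel with the load: 14.48 ‖ 55.3 = 11.48 kΩ.
V_out = 24.2 × 11.48/(8.915 + 11.48) = 13.62 V.

V_out ≈ 13.6 V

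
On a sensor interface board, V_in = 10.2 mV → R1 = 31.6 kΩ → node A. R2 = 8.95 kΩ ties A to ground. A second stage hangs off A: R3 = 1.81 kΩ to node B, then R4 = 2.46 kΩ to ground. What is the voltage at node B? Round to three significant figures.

Looking into the second stage from A: R3 + R4 = 4.270 kΩ appears in parallel with R2.
Effective lower resistance at A: R2 ‖ 4.270 = 2.891 kΩ.
So V_A = 10.2 × 0.08381 = 0.8549 mV.
Stage 2 is unloaded, so V_B = V_A · R4/(R3+R4) = 0.8549 × 2.46/4.270 = 0.4925 mV.

V_B ≈ 0.493 mV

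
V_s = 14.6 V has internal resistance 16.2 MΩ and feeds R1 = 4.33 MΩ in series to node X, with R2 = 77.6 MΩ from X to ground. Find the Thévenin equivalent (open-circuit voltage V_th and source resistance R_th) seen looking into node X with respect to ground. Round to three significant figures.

R1' = 16.2 + 4.33 = 20.53 MΩ (source resistance + R1).
Open-circuit (no load on X): V_th = V_s · R2/(R1' + R2) = 14.6 × 77.6/(20.53 + 77.6) = 11.55 V.
Looking into X with the source shorted: R_th = R1'·R2/(R1'+R2) = 20.53 × 77.6/98.13 = 16.23 MΩ.

V_th ≈ 11.5 V, R_th ≈ 16.2 MΩ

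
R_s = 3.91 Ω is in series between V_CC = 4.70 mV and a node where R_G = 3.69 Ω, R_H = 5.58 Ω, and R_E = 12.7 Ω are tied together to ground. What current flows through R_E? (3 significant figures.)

Combine the parallel branches: R_p = (1/3.69 + 1/5.58 + 1/12.7)⁻¹ = 1.891 Ω.
Node voltage V_A = V_CC · R_p/(R_s + R_p) = 4.70 × 0.3259 = 1.532 mV.
Branch current I = V_A/R_E = 1.532/12.7 = 0.1206 mA.

I ≈ 0.121 mA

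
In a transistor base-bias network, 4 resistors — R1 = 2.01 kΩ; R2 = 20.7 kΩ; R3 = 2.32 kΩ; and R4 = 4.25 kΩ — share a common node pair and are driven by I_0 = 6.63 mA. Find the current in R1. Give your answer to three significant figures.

I ≈ 2.72 mA

ΣG = 1/2.01 + 1/20.7 + 1/2.32 + 1/4.25 = 1.212.
By the current-divider rule, I = I_0 · G_k/ΣG = 6.63 × 0.4104 = 2.721 mA.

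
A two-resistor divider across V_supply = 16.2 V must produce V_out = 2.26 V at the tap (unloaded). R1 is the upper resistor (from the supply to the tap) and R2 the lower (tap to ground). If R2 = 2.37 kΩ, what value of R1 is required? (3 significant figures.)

V_out/V_supply = R2/(R1+R2) = 0.1395.
R1 = R2·(1/k − 1) = 2.37 × 6.168 = 14.62 kΩ.

R1 ≈ 14.6 kΩ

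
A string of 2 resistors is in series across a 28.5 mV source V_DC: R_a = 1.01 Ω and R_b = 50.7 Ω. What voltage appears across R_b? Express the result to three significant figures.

V ≈ 27.9 mV

ΣR = 1.01 + 50.7 = 51.71 Ω.
Voltage divider: V = V_DC · (50.70 / 51.71) = 28.5 × 0.9805 = 27.94 mV.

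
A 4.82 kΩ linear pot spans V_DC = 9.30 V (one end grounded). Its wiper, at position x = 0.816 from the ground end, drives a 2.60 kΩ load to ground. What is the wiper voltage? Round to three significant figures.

V_out ≈ 5.94 V

Split the track: R_lower = x·R_p = 3.933 kΩ, R_upper = (1−x)·R_p = 0.8869 kΩ.
(x·R_p) ‖ R_L = 1.565 kΩ.
Then V_out = V_DC · 1.565/(0.8869 + 1.565) = 5.936 V.
(Unloaded: V_out = x·V_DC = 7.59 V.)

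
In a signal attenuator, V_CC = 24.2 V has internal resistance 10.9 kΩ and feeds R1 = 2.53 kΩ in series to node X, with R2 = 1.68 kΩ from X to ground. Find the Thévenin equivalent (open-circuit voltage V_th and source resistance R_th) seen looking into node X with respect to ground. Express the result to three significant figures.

V_th ≈ 2.69 V, R_th ≈ 1.49 kΩ

R1' = 10.9 + 2.53 = 13.43 kΩ (source resistance + R1).
Open-circuit (no load on X): V_th = V_CC · R2/(R1' + R2) = 24.2 × 1.68/(13.43 + 1.68) = 2.691 V.
With V_CC suppressed (replaced by a short), R_th = R1' ‖ R2 = (13.43 × 1.68)/(13.43 + 1.68) = 1.493 kΩ.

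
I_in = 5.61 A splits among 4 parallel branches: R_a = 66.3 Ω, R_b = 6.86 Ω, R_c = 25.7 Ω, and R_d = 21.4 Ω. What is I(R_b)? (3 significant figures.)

I ≈ 3.32 A

Total conductance ΣG = 1/66.3 + 1/6.86 + 1/25.7 + 1/21.4 = 0.2465 (units of 1/Ω).
Current divider: I(R_b) = I_in · G_k/ΣG = 5.61 × (0.1458/0.2465) = 5.61 × 0.5914 = 3.318 A.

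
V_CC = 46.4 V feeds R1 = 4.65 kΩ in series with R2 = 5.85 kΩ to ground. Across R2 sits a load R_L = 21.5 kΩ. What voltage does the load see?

V_out ≈ 23.1 V

The load sits in parallel with R2, giving an effective lower resistance R2' = R2·R_L/(R2+R_L) = 4.599 kΩ.
Voltage divider with the loaded lower leg: V_out = 46.4 × 4.599/(4.65 + 4.599) = 46.4 × 0.4972 = 23.07 V.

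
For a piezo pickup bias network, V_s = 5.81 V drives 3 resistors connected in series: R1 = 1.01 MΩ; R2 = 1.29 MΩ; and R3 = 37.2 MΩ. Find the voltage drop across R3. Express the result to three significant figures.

V ≈ 5.47 V

Total series resistance ΣR = 1.01 + 1.29 + 37.2 = 39.50 MΩ.
By the voltage-divider rule, V = 5.81 × 37.20/39.50 = 5.472 V.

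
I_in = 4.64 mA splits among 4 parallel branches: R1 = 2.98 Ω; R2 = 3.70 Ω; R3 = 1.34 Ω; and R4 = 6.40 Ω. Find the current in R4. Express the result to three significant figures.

I ≈ 0.481 mA

ΣG = 1/2.98 + 1/3.70 + 1/1.34 + 1/6.40 = 1.508.
By the current-divider rule, I = I_in · G_k/ΣG = 4.64 × 0.1036 = 0.4807 mA.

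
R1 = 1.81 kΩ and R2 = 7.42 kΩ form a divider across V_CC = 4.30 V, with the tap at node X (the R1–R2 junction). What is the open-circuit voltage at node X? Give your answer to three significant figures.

With X open, the divider is unloaded: V_th = 4.30 × 7.42/9.230 = 3.457 V.

V_th ≈ 3.46 V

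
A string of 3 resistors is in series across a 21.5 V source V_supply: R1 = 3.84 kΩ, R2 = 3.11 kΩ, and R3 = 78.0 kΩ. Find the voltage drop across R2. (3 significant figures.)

ΣR = 3.84 + 3.11 + 78.0 = 84.95 kΩ.
V = V_supply · R/ΣR = 21.5 × 0.03661 = 0.7871 V.

V ≈ 0.787 V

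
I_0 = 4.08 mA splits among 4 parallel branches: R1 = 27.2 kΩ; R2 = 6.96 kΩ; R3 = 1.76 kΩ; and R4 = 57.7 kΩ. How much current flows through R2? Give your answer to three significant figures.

I ≈ 0.765 mA

Conductances: ΣG = 1/27.2 + 1/6.96 + 1/1.76 + 1/57.7 = 0.7660 (1/kΩ).
R2 takes the fraction G_k/ΣG = 0.1437/0.7660 = 0.1876, so I = 4.08 × 0.1876 = 0.7653 mA.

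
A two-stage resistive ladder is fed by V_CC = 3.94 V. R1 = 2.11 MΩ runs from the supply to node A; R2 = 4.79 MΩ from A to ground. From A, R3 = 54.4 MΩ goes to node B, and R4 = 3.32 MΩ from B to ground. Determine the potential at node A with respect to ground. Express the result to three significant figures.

V_A ≈ 2.67 V

Node A sees R2 in parallel with the series input of stage 2, R3 + R4 = 57.72 MΩ.
Effective lower resistance at A: R2 ‖ 57.72 = 4.423 MΩ.
So V_A = 3.94 × 0.6770 = 2.667 V.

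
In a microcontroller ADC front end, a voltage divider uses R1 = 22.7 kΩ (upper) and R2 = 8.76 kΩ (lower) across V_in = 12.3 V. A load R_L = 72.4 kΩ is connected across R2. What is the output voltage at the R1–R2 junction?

V_out ≈ 3.15 V

First combine the lower leg with the load: R2 ‖ R_L = 7.814 kΩ.
Now apply the divider: V_out = 12.3 × 0.2561 = 3.150 V.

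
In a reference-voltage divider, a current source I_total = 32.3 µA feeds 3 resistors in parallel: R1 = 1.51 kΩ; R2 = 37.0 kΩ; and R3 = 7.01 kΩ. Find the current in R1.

Total conductance ΣG = 1/1.51 + 1/37.0 + 1/7.01 = 0.8319 (units of 1/kΩ).
R1 takes the fraction G_k/ΣG = 0.6623/0.8319 = 0.7960, so I = 32.3 × 0.7960 = 25.71 µA.

I ≈ 25.7 µA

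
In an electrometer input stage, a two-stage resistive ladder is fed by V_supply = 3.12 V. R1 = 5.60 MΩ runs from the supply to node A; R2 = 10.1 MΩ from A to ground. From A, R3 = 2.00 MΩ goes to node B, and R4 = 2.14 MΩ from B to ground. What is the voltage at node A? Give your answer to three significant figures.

V_A ≈ 1.07 V

Looking into the second stage from A: R3 + R4 = 4.140 MΩ appears in parallel with R2.
Effective lower resistance at A: R2 ‖ 4.140 = 2.936 MΩ.
So V_A = 3.12 × 0.3440 = 1.073 V.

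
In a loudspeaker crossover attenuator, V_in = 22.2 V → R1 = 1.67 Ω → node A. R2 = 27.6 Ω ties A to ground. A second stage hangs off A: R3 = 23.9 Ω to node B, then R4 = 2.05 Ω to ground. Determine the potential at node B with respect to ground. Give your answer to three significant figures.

The second stage (R3 + R4 = 25.95 Ω) loads node A in parallel with R2.
R2 ‖ (R3+R4) = 13.37 Ω.
First divider: V_A = V_in · 13.37/(1.67 + 13.37) = 19.74 V.
Then the unloaded second divider: V_B = V_A × R4/(R3+R4) = 19.74 × 0.07900 = 1.559 V.

V_B ≈ 1.56 V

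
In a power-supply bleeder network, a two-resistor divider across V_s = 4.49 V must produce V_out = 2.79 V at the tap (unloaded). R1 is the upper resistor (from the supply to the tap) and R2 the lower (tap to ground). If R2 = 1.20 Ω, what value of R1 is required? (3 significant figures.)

The divider ratio is R2/(R1+R2) = 2.79/4.49 = 0.6214.
R1 = R2·(1/k − 1) = 1.20 × 0.6093 = 0.7312 Ω.

R1 ≈ 0.731 Ω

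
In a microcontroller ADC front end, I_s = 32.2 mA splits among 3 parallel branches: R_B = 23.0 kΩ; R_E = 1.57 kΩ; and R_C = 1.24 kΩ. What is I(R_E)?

ΣG = 1/23.0 + 1/1.57 + 1/1.24 = 1.487.
By the current-divider rule, I = I_s · G_k/ΣG = 32.2 × 0.4284 = 13.79 mA.

I ≈ 13.8 mA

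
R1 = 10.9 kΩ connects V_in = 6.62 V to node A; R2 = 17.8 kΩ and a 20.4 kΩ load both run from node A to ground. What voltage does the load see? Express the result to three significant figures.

The load sits in parallel with R2, giving an effective lower resistance R2' = R2·R_L/(R2+R_L) = 9.506 kΩ.
Voltage divider with the loaded lower leg: V_out = 6.62 × 9.506/(10.9 + 9.506) = 6.62 × 0.4658 = 3.084 V.
(Unloaded it would be 4.11 V; the load pulls it down.)

V_out ≈ 3.08 V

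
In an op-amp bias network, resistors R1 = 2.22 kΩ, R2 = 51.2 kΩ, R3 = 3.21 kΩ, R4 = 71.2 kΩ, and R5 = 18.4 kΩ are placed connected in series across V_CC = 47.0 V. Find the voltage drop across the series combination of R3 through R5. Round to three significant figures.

ΣR = 2.22 + 51.2 + 3.21 + 71.2 + 18.4 = 146.2 kΩ.
R_{R3..R5} = 3.21 + 71.2 + 18.4 = 92.81 kΩ.
By the voltage-divider rule, V = 47.0 × 92.81/146.2 = 29.83 V.

V ≈ 29.8 V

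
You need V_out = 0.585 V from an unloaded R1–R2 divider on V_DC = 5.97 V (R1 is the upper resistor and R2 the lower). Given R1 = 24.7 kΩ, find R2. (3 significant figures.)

R2 ≈ 2.68 kΩ

The divider ratio is R2/(R1+R2) = 0.585/5.97 = 0.09799.
So R2 = R1 · V_out/(V_DC − V_out) = 24.7 × 0.585/(5.97 − 0.585) = 24.7 × 0.1086 = 2.683 kΩ.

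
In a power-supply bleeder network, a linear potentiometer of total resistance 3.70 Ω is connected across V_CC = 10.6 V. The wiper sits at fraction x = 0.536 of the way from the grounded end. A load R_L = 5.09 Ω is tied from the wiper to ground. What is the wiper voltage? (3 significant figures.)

V_out ≈ 4.81 V

Split the track: R_lower = x·R_p = 1.983 Ω, R_upper = (1−x)·R_p = 1.717 Ω.
R_L loads the lower segment: effective lower R = 1.427 Ω.
Loaded-divider output: V_out = 10.6 × 0.4539 = 4.812 V.
(Unloaded: V_out = x·V_CC = 5.68 V.)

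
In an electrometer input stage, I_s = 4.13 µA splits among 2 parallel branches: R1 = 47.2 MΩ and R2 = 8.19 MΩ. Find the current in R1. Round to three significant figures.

With just two branches, the current splits inversely with resistance.
I(R1) = 4.13 × 8.19/(47.2 + 8.19) = 4.13 × 0.1479 = 0.6107 µA.

I ≈ 0.611 µA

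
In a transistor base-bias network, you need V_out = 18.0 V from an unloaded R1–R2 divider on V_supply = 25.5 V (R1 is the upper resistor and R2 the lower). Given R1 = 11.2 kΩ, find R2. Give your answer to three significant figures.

The divider ratio is R2/(R1+R2) = 18.0/25.5 = 0.7059.
So R2 = R1 · V_out/(V_supply − V_out) = 11.2 × 18.0/(25.5 − 18.0) = 11.2 × 2.400 = 26.88 kΩ.

R2 ≈ 26.9 kΩ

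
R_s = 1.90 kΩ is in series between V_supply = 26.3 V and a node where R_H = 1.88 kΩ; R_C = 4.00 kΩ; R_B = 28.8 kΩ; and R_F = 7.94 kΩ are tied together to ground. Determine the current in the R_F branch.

Equivalent of the parallel group: R_p = 1.061 kΩ.
V_A = 26.3 × 1.061/2.961 = 9.423 V.
Branch current I = V_A/R_F = 9.423/7.94 = 1.187 mA.

I ≈ 1.19 mA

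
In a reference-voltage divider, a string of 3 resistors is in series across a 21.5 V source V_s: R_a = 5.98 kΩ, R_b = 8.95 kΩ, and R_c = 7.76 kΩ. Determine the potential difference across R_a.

V ≈ 5.67 V

Total series resistance ΣR = 5.98 + 8.95 + 7.76 = 22.69 kΩ.
By the voltage-divider rule, V = 21.5 × 5.980/22.69 = 5.666 V.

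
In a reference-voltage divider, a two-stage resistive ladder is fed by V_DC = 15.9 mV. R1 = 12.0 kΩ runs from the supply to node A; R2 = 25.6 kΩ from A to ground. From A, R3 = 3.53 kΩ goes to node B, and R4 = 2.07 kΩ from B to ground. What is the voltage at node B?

Looking into the second stage from A: R3 + R4 = 5.600 kΩ appears in parallel with R2.
R2 ‖ (R3+R4) = 4.595 kΩ.
So V_A = 15.9 × 0.2769 = 4.402 mV.
Stage 2 is unloaded, so V_B = V_A · R4/(R3+R4) = 4.402 × 2.07/5.600 = 1.627 mV.

V_B ≈ 1.63 mV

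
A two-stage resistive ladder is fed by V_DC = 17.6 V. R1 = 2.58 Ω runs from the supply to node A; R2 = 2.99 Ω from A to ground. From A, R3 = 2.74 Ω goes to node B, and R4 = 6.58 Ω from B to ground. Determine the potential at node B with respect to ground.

The second stage (R3 + R4 = 9.320 Ω) loads node A in parallel with R2.
R2 ‖ (R3+R4) = 2.264 Ω.
So V_A = 17.6 × 0.4674 = 8.225 V.
V_B = V_A × 0.7060 = 5.807 V.

V_B ≈ 5.81 V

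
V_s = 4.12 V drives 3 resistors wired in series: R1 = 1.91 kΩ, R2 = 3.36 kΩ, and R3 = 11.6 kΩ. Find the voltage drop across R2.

Total series resistance ΣR = 1.91 + 3.36 + 11.6 = 16.87 kΩ.
By the voltage-divider rule, V = 4.12 × 3.360/16.87 = 0.8206 V.

V ≈ 0.821 V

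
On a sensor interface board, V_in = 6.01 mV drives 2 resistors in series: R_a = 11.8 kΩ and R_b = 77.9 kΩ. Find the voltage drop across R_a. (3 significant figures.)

V ≈ 0.791 mV

Series total: ΣR = 11.8 + 77.9 = 89.70 kΩ.
By the voltage-divider rule, V = 6.01 × 11.80/89.70 = 0.7906 mV.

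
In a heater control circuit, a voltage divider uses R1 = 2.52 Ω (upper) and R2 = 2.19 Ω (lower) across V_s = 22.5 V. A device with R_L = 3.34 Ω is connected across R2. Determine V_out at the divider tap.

V_out ≈ 7.74 V

First combine the lower leg with the load: R2 ‖ R_L = 1.323 Ω.
Then V_out = V_s · R2'/(R1 + R2') = 22.5 × 1.323/3.843 = 7.745 V.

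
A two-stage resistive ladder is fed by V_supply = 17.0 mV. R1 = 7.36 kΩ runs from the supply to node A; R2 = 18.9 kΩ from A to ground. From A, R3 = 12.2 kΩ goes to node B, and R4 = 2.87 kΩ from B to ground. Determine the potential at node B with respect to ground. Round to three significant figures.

V_B ≈ 1.72 mV

Looking into the second stage from A: R3 + R4 = 15.07 kΩ appears in parallel with R2.
Effective lower resistance at A: R2 ‖ 15.07 = 8.385 kΩ.
So V_A = 17.0 × 0.5325 = 9.053 mV.
V_B = V_A × 0.1904 = 1.724 mV.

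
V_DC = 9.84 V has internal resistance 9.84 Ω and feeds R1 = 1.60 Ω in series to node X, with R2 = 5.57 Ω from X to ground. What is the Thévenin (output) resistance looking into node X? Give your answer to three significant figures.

R1' = 9.84 + 1.60 = 11.44 Ω (source resistance + R1).
Looking into X with the source shorted: R_th = R1'·R2/(R1'+R2) = 11.44 × 5.57/17.01 = 3.746 Ω.

R_th ≈ 3.75 Ω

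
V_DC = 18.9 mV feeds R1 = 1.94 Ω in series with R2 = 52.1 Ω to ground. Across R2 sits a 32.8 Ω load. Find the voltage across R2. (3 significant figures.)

V_out ≈ 17.2 mV

First combine the lower leg with the load: R2 ‖ R_L = 20.13 Ω.
Voltage divider with the loaded lower leg: V_out = 18.9 × 20.13/(1.94 + 20.13) = 18.9 × 0.9121 = 17.24 mV.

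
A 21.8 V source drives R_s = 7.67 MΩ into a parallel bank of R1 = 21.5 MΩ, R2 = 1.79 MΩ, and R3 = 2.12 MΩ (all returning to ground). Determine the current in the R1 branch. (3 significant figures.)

Parallel bank: R_p = 1/(1/21.5 + 1/1.79 + 1/2.12) = 0.9286 MΩ.
Node voltage V_A = V_in · R_p/(R_s + R_p) = 21.8 × 0.1080 = 2.354 V.
Branch current I = V_A/R1 = 2.354/21.5 = 0.1095 µA.

I ≈ 0.110 µA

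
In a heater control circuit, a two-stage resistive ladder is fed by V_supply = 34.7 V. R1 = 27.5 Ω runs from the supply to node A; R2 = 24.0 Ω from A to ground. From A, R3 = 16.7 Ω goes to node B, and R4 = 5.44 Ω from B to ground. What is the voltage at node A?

Looking into the second stage from A: R3 + R4 = 22.14 Ω appears in parallel with R2.
R2 ‖ (R3+R4) = 11.52 Ω.
So V_A = 34.7 × 0.2952 = 10.24 V.

V_A ≈ 10.2 V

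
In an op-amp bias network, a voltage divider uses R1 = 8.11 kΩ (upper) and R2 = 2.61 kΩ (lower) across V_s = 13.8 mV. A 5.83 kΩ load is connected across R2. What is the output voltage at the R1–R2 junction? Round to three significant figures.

The load sits in parallel with R2, giving an effective lower resistance R2' = R2·R_L/(R2+R_L) = 1.803 kΩ.
Voltage divider with the loaded lower leg: V_out = 13.8 × 1.803/(8.11 + 1.803) = 13.8 × 0.1819 = 2.510 mV.

V_out ≈ 2.51 mV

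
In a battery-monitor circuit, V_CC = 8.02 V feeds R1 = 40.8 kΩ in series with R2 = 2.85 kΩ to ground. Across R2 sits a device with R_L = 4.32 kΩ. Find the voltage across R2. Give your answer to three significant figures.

First combine the lower leg with the load: R2 ‖ R_L = 1.717 kΩ.
Then V_out = V_CC · R2'/(R1 + R2') = 8.02 × 1.717/42.52 = 0.3239 V.

V_out ≈ 0.324 V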